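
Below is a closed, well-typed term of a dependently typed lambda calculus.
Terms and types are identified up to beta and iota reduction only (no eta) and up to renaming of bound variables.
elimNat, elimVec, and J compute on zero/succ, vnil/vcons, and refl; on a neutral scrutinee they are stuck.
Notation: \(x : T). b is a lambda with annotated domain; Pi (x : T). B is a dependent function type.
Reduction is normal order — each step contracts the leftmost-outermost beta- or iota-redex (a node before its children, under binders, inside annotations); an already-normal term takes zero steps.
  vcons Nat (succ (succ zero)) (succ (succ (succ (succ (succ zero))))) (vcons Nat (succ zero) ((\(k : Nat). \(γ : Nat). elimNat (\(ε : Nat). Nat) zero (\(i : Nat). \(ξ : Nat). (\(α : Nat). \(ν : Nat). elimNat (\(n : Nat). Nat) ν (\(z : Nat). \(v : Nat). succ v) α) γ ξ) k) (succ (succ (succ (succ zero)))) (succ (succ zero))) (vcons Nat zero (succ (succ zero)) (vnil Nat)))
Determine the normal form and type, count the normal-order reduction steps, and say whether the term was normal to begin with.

reduced normal form:
  vcons Nat (succ (succ zero)) (succ (succ (succ (succ (succ zero))))) (vcons Nat (succ zero) (succ (succ (succ (succ (succ (succ (succ (succ zero)))))))) (vcons Nat zero (succ (succ zero)) (vnil Nat)))
the term's type:
  Vec Nat (succ (succ (succ zero)))
steps to reach normal form (normal order): 51
started in normal form: no
first redex: a beta-redex


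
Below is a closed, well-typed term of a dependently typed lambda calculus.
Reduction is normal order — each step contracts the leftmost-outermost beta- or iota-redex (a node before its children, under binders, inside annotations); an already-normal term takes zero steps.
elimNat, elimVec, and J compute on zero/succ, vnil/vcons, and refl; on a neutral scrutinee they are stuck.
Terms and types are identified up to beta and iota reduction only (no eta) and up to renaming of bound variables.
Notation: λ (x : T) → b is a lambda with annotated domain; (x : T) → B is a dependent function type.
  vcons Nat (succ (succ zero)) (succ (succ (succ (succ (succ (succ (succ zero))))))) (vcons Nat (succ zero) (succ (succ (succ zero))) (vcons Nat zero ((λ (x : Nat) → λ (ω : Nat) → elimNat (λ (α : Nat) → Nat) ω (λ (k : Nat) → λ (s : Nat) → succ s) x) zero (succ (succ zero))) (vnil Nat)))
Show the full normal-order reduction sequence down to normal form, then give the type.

normal-order reduction sequence:
  vcons Nat (succ (succ zero)) (succ (succ (succ (succ (succ (succ (succ zero))))))) (vcons Nat (succ zero) (succ (succ (succ zero))) (vcons Nat zero ((λ (x : Nat) → λ (ω : Nat) → elimNat (λ (α : Nat) → Nat) ω (λ (k : Nat) → λ (s : Nat) → succ s) x) zero (succ (succ zero))) (vnil Nat)))
  ~> vcons Nat (succ (succ zero)) (succ (succ (succ (succ (succ (succ (succ zero))))))) (vcons Nat (succ zero) (succ (succ (succ zero))) (vcons Nat zero ((λ (x : Nat) → elimNat (λ (ω : Nat) → Nat) x (λ (α : Nat) → λ (k : Nat) → succ k) zero) (succ (succ zero))) (vnil Nat)))
  ~> vcons Nat (succ (succ zero)) (succ (succ (succ (succ (succ (succ (succ zero))))))) (vcons Nat (succ zero) (succ (succ (succ zero))) (vcons Nat zero (elimNat (λ (x : Nat) → Nat) (succ (succ zero)) (λ (ω : Nat) → λ (α : Nat) → succ α) zero) (vnil Nat)))
  ~> vcons Nat (succ (succ zero)) (succ (succ (succ (succ (succ (succ (succ zero))))))) (vcons Nat (succ zero) (succ (succ (succ zero))) (vcons Nat zero (succ (succ zero)) (vnil Nat)))
type:
  Vec Nat (succ (succ (succ zero)))


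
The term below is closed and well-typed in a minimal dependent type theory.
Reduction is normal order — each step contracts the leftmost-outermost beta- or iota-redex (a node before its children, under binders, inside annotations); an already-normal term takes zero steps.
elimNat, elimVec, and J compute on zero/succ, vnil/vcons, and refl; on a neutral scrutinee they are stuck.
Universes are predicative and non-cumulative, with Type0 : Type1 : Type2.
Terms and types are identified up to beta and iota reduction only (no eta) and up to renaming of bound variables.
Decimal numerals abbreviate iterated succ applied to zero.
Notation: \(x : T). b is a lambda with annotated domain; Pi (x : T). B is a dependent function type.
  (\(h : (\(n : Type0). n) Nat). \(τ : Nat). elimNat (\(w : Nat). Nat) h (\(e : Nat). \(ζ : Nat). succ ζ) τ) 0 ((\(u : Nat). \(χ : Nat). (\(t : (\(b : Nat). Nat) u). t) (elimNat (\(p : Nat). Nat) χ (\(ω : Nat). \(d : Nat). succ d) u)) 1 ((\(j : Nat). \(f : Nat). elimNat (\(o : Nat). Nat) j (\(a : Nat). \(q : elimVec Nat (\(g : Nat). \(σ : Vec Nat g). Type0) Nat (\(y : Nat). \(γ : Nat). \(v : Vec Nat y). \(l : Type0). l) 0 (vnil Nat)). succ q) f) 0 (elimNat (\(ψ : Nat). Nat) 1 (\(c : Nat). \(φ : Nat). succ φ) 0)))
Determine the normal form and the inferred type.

normal form:
  2
the term's type:
  Nat


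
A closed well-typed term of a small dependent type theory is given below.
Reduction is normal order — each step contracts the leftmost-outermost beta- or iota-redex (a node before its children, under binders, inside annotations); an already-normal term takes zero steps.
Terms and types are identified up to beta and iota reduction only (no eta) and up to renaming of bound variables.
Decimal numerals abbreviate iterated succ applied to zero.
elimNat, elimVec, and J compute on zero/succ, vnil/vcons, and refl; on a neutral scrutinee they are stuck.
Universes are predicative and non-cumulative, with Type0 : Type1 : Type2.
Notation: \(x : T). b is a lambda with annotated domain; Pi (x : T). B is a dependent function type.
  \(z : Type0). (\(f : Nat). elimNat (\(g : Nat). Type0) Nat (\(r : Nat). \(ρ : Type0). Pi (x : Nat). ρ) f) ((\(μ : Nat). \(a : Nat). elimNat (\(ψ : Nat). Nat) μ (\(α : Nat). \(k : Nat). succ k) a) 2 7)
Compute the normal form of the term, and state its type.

reduced normal form:
  \(z : Type0). Pi (f : Nat). Pi (g : Nat). Pi (r : Nat). Pi (ρ : Nat). Pi (x : Nat). Pi (μ : Nat). Pi (a : Nat). Pi (ψ : Nat). Pi (α : Nat). Nat
type:
  Pi (z : Type0). Type0
observation: 53 normal-order steps normalize the term, beginning with a beta-redex.


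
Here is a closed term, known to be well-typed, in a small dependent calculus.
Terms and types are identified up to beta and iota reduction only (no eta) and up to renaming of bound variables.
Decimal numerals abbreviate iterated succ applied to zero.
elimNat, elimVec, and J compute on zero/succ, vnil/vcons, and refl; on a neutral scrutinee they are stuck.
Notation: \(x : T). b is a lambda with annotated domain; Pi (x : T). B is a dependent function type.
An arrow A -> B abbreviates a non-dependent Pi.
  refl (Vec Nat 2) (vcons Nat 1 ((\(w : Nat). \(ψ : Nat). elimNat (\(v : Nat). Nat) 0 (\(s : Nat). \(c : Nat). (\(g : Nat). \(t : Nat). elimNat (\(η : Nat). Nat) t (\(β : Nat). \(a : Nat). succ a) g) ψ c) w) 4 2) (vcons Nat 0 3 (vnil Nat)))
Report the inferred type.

inferred type:
  Eq (Vec Nat 2) (vcons Nat 1 8 (vcons Nat 0 3 (vnil Nat))) (vcons Nat 1 8 (vcons Nat 0 3 (vnil Nat)))


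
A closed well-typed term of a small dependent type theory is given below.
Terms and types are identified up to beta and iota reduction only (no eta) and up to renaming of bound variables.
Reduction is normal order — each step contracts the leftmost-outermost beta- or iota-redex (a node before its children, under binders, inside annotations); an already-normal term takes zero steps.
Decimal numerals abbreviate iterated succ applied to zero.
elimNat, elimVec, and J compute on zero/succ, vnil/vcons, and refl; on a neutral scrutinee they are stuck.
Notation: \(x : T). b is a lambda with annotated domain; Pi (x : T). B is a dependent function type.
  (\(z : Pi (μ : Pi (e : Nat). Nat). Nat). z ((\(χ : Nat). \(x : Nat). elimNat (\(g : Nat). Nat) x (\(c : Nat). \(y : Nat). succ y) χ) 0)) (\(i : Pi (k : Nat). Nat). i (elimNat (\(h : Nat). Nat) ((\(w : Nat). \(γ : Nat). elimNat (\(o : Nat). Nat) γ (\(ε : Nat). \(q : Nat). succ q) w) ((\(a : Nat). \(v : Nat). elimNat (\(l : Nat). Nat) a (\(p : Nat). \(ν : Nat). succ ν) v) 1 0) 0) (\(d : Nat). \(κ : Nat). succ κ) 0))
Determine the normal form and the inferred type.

reduced normal form:
  1
type:
  Nat


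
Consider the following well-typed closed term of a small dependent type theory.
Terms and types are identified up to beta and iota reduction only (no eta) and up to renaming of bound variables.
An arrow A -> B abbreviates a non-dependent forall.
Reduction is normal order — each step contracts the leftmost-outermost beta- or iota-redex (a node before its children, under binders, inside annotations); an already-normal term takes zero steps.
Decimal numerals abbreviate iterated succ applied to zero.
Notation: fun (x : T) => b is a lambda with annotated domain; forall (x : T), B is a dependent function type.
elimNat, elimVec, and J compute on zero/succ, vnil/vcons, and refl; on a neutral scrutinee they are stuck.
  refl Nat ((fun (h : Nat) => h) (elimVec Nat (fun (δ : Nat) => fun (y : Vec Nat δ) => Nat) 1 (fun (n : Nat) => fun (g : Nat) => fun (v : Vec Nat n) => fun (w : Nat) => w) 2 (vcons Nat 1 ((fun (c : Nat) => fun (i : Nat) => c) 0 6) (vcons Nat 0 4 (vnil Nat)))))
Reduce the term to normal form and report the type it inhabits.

normal form:
  refl Nat 1
inferred type:
  Eq Nat 1 1
observation: reduction starts at a beta-redex, and 12 normal-order steps reach the normal form.


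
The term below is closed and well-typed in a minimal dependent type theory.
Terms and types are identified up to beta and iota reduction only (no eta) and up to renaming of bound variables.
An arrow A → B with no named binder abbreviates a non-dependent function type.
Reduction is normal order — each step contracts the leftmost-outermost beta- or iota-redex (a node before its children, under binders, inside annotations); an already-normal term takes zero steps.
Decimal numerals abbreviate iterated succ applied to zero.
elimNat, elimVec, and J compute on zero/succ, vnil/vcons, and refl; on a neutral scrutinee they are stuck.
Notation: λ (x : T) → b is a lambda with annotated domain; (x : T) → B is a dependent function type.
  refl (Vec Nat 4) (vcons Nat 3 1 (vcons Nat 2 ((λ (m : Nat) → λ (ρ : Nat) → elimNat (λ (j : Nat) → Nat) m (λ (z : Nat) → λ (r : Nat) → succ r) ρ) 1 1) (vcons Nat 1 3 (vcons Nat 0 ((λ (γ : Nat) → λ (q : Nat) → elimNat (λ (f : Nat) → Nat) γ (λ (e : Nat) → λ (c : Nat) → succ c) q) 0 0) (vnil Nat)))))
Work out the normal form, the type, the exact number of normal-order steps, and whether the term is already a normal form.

normal form:
  refl (Vec Nat 4) (vcons Nat 3 1 (vcons Nat 2 2 (vcons Nat 1 3 (vcons Nat 0 0 (vnil Nat)))))
type:
  Eq (Vec Nat 4) (vcons Nat 3 1 (vcons Nat 2 2 (vcons Nat 1 3 (vcons Nat 0 0 (vnil Nat))))) (vcons Nat 3 1 (vcons Nat 2 2 (vcons Nat 1 3 (vcons Nat 0 0 (vnil Nat)))))
steps to reach normal form (normal order): 9
started in normal form: no
first contracted redex: a beta-redex


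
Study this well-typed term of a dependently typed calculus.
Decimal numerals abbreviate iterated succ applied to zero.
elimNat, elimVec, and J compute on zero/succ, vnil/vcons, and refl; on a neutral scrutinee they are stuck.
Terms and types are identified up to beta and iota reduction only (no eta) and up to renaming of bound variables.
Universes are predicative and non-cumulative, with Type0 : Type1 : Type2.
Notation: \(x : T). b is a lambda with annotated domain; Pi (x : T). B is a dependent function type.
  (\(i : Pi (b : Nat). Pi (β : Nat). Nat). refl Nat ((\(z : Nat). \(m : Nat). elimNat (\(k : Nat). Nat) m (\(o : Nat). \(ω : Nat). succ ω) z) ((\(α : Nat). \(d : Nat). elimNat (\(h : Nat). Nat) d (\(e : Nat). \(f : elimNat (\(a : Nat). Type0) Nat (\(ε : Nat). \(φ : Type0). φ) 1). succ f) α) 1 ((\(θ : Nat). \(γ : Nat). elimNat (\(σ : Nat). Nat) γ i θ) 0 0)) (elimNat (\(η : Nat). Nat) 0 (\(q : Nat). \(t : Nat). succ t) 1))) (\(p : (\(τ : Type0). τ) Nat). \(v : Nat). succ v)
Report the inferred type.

the term's type:
  Eq Nat 2 2


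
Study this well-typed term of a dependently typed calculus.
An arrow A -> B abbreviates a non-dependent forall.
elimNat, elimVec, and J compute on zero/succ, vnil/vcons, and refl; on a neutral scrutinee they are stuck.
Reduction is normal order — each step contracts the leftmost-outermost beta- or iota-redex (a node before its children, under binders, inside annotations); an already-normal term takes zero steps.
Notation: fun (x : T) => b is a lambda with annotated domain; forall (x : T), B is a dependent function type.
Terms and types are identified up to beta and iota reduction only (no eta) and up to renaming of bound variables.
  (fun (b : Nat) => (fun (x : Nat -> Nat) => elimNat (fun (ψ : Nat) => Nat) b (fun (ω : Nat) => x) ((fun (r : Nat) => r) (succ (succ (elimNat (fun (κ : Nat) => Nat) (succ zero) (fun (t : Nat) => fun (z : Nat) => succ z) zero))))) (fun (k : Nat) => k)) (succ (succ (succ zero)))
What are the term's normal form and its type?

normal form:
  succ (succ (succ zero))
type:
  Nat


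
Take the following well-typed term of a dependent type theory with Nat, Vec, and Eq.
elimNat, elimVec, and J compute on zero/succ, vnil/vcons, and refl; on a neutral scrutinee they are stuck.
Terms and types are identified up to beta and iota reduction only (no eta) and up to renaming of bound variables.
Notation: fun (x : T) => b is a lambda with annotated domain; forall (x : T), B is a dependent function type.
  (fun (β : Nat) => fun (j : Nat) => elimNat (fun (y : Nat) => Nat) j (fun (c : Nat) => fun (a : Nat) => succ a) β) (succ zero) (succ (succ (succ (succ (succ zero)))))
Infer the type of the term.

the term's type:
  Nat


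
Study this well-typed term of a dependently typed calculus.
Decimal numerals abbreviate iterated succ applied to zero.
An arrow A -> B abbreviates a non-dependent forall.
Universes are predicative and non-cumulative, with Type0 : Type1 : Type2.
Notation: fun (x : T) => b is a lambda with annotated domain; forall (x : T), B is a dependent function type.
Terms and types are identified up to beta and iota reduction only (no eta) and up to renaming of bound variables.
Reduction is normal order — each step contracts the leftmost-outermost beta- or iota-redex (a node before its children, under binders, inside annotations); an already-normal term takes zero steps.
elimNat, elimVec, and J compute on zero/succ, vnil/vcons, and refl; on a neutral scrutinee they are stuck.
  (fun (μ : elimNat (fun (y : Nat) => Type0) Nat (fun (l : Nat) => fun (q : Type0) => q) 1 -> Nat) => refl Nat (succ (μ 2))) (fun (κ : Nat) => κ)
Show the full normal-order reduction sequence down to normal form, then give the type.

reduction (normal order):
  (fun (μ : elimNat (fun (y : Nat) => Type0) Nat (fun (l : Nat) => fun (q : Type0) => q) 1 -> Nat) => refl Nat (succ (μ 2))) (fun (κ : Nat) => κ)
  ~> refl Nat (succ ((fun (μ : Nat) => μ) 2))
  ~> refl Nat 3
inferred type:
  Eq Nat 3 3


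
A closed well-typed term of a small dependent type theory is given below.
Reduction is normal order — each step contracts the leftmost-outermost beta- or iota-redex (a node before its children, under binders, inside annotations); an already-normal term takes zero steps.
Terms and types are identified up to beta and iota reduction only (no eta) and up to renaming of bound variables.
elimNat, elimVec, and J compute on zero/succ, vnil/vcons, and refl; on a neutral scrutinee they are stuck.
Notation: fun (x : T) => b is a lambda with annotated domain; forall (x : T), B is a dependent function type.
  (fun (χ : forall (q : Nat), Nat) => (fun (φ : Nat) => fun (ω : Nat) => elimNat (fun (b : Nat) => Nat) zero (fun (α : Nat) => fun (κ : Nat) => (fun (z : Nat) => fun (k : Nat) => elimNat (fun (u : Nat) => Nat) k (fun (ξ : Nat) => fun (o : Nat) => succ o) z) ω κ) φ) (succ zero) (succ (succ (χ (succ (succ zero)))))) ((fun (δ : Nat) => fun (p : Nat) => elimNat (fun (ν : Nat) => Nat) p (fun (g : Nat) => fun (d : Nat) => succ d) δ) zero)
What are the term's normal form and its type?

resulting normal form:
  succ (succ (succ (succ zero)))
inferred type:
  Nat
observation: contracting a beta-redex first, the term normalizes in 25 steps.


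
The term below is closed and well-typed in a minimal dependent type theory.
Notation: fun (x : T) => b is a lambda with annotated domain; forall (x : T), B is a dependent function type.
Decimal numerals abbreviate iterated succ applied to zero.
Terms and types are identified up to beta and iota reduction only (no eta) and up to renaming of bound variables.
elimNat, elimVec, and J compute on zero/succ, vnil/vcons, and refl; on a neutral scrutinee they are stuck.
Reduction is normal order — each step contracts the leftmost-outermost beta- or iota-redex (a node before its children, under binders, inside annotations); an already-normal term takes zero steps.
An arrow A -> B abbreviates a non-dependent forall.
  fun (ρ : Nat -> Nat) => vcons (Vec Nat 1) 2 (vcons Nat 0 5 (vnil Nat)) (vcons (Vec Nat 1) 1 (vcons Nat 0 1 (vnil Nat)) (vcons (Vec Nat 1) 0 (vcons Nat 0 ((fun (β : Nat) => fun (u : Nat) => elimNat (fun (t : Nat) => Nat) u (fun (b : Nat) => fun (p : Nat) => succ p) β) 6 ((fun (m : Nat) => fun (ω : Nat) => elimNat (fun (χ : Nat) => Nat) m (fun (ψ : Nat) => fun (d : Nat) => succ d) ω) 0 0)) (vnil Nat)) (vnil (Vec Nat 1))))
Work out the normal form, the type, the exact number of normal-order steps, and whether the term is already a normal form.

reduced normal form:
  fun (ρ : Nat -> Nat) => vcons (Vec Nat 1) 2 (vcons Nat 0 5 (vnil Nat)) (vcons (Vec Nat 1) 1 (vcons Nat 0 1 (vnil Nat)) (vcons (Vec Nat 1) 0 (vcons Nat 0 6 (vnil Nat)) (vnil (Vec Nat 1))))
type:
  (Nat -> Nat) -> Vec (Vec Nat 1) 3
reduction steps (normal order): 24
term was already normal: no
first contracted redex: a beta-redex


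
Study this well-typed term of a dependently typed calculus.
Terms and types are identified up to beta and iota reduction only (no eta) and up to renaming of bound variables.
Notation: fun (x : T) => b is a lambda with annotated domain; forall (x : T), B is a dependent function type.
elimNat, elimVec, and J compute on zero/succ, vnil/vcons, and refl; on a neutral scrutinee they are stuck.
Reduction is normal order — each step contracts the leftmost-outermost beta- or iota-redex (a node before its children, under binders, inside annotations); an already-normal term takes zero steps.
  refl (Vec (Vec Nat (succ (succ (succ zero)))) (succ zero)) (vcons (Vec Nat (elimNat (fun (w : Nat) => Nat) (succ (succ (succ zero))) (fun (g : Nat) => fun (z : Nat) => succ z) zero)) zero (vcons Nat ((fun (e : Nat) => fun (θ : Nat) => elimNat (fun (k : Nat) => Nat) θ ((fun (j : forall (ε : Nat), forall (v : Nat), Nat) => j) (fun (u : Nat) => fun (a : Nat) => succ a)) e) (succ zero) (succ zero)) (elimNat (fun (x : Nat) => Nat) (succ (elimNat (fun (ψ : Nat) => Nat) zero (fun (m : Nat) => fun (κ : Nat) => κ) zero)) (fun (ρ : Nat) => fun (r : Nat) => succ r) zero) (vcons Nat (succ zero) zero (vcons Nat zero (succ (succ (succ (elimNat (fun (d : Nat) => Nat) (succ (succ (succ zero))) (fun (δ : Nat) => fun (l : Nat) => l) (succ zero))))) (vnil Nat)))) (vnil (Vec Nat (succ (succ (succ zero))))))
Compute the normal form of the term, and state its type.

resulting normal form:
  refl (Vec (Vec Nat (succ (succ (succ zero)))) (succ zero)) (vcons (Vec Nat (succ (succ (succ zero)))) zero (vcons Nat (succ (succ zero)) (succ zero) (vcons Nat (succ zero) zero (vcons Nat zero (succ (succ (succ (succ (succ (succ zero)))))) (vnil Nat)))) (vnil (Vec Nat (succ (succ (succ zero))))))
inferred type:
  Eq (Vec (Vec Nat (succ (succ (succ zero)))) (succ zero)) (vcons (Vec Nat (succ (succ (succ zero)))) zero (vcons Nat (succ (succ zero)) (succ zero) (vcons Nat (succ zero) zero (vcons Nat zero (succ (succ (succ (succ (succ (succ zero)))))) (vnil Nat)))) (vnil (Vec Nat (succ (succ (succ zero)))))) (vcons (Vec Nat (succ (succ (succ zero)))) zero (vcons Nat (succ (succ zero)) (succ zero) (vcons Nat (succ zero) zero (vcons Nat zero (succ (succ (succ (succ (succ (succ zero)))))) (vnil Nat)))) (vnil (Vec Nat (succ (succ (succ zero))))))
observation: the first redex contracted is an elimNat iota-redex; the normal form is reached in 14 normal-order steps.


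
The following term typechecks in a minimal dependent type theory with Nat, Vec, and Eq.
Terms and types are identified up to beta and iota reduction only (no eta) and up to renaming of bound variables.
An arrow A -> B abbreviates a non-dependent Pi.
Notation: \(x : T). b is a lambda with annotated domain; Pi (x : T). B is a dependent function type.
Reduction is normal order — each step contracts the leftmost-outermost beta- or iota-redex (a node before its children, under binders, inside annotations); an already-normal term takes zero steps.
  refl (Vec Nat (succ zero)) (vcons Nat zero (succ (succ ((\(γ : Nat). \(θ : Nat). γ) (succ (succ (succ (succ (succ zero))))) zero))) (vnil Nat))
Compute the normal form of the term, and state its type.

resulting normal form:
  refl (Vec Nat (succ zero)) (vcons Nat zero (succ (succ (succ (succ (succ (succ (succ zero))))))) (vnil Nat))
the term's type:
  Eq (Vec Nat (succ zero)) (vcons Nat zero (succ (succ (succ (succ (succ (succ (succ zero))))))) (vnil Nat)) (vcons Nat zero (succ (succ (succ (succ (succ (succ (succ zero))))))) (vnil Nat))


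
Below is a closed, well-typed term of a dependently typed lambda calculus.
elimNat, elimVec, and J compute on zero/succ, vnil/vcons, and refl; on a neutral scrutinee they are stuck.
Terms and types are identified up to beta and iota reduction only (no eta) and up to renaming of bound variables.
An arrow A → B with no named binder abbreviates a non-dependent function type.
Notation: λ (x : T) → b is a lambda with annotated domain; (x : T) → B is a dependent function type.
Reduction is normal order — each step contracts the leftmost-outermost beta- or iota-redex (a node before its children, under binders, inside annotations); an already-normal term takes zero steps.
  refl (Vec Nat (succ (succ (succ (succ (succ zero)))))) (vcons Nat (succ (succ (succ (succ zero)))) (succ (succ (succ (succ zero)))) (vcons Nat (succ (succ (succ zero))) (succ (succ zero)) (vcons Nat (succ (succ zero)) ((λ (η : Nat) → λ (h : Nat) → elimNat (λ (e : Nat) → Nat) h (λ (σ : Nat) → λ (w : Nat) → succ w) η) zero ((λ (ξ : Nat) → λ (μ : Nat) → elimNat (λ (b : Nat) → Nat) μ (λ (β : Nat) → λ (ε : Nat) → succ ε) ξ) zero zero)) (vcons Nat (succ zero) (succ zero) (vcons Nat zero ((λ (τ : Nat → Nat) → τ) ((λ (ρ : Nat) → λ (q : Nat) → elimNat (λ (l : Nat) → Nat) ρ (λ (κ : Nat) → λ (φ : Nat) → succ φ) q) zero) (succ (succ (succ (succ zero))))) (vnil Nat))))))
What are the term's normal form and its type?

resulting normal form:
  refl (Vec Nat (succ (succ (succ (succ (succ zero)))))) (vcons Nat (succ (succ (succ (succ zero)))) (succ (succ (succ (succ zero)))) (vcons Nat (succ (succ (succ zero))) (succ (succ zero)) (vcons Nat (succ (succ zero)) zero (vcons Nat (succ zero) (succ zero) (vcons Nat zero (succ (succ (succ (succ zero)))) (vnil Nat))))))
type:
  Eq (Vec Nat (succ (succ (succ (succ (succ zero)))))) (vcons Nat (succ (succ (succ (succ zero)))) (succ (succ (succ (succ zero)))) (vcons Nat (succ (succ (succ zero))) (succ (succ zero)) (vcons Nat (succ (succ zero)) zero (vcons Nat (succ zero) (succ zero) (vcons Nat zero (succ (succ (succ (succ zero)))) (vnil Nat)))))) (vcons Nat (succ (succ (succ (succ zero)))) (succ (succ (succ (succ zero)))) (vcons Nat (succ (succ (succ zero))) (succ (succ zero)) (vcons Nat (succ (succ zero)) zero (vcons Nat (succ zero) (succ zero) (vcons Nat zero (succ (succ (succ (succ zero)))) (vnil Nat))))))


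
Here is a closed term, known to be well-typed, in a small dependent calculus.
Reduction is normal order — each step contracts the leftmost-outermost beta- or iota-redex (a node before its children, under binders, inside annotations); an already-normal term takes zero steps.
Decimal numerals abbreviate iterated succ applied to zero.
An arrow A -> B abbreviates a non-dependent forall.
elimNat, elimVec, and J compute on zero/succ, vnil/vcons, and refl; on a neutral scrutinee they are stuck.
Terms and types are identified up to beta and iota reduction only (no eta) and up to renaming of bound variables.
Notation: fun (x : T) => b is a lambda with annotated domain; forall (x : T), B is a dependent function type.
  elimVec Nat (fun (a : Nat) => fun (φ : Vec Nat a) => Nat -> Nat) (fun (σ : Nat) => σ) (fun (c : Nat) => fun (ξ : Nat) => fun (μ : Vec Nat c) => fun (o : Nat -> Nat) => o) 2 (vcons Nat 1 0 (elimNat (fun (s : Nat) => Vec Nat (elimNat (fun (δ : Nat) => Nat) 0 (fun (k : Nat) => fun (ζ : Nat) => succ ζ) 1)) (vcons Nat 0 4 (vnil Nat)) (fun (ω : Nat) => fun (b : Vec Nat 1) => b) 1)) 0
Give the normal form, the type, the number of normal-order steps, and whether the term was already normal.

resulting normal form:
  0
the term's type:
  Nat
normal-order step count: 16
term was already normal: no
first redex: an elimVec iota-redex


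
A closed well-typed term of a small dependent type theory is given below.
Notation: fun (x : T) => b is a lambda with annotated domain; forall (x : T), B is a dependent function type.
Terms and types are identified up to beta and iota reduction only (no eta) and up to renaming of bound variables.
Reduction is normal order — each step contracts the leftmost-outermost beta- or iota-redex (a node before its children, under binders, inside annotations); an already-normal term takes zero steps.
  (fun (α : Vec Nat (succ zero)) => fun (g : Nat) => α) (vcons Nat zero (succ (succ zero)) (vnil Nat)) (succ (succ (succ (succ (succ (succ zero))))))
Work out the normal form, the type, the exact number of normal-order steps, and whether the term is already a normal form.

reduced normal form:
  vcons Nat zero (succ (succ zero)) (vnil Nat)
type:
  Vec Nat (succ zero)
normal-order step count: 2
term was already normal: no
first redex: a beta-redex


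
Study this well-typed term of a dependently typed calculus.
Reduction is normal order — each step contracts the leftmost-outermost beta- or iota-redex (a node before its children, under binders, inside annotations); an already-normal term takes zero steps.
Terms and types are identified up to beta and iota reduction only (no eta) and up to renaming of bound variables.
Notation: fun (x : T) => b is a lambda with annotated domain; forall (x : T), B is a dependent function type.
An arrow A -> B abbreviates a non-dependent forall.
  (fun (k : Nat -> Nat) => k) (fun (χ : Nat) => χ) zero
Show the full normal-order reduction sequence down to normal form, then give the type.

reduction (normal order):
  (fun (k : Nat -> Nat) => k) (fun (χ : Nat) => χ) zero
  ~> (fun (k : Nat) => k) zero
  ~> zero
the term's type:
  Nat


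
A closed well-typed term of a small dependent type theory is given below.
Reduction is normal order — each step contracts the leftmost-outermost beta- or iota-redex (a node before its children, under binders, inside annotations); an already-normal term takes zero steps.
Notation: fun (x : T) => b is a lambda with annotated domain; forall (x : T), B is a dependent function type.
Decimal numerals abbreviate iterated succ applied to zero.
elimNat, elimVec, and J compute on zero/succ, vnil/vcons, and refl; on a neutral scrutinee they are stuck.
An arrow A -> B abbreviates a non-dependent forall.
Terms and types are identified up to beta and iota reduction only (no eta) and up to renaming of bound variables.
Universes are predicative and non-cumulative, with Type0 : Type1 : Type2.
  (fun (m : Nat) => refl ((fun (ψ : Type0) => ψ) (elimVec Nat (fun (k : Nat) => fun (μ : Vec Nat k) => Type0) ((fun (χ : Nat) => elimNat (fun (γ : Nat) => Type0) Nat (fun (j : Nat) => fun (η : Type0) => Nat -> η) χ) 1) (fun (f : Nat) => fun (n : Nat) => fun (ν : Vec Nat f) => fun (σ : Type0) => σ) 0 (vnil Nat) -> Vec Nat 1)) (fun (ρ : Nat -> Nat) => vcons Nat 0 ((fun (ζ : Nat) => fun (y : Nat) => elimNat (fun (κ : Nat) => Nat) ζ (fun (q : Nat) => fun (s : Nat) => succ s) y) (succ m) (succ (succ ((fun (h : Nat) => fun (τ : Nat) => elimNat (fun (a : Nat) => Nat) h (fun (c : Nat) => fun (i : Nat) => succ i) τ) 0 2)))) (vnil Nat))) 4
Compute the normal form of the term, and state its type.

reduced normal form:
  refl ((Nat -> Nat) -> Vec Nat 1) (fun (m : Nat -> Nat) => vcons Nat 0 9 (vnil Nat))
the term's type:
  Eq ((Nat -> Nat) -> Vec Nat 1) (fun (m : Nat -> Nat) => vcons Nat 0 9 (vnil Nat)) (fun (ψ : Nat -> Nat) => vcons Nat 0 9 (vnil Nat))


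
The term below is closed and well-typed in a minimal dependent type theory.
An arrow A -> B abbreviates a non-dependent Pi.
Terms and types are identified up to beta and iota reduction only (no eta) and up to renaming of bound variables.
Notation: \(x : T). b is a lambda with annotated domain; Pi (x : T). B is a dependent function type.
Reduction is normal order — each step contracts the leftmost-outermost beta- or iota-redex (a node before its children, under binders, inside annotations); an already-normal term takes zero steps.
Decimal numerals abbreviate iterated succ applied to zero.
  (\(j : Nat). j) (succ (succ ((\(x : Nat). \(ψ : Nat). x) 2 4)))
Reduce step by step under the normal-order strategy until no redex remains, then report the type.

normal-order reduction:
  (\(j : Nat). j) (succ (succ ((\(x : Nat). \(ψ : Nat). x) 2 4)))
  ~> succ (succ ((\(j : Nat). \(x : Nat). j) 2 4))
  ~> succ (succ ((\(j : Nat). 2) 4))
  ~> 4
inferred type:
  Nat


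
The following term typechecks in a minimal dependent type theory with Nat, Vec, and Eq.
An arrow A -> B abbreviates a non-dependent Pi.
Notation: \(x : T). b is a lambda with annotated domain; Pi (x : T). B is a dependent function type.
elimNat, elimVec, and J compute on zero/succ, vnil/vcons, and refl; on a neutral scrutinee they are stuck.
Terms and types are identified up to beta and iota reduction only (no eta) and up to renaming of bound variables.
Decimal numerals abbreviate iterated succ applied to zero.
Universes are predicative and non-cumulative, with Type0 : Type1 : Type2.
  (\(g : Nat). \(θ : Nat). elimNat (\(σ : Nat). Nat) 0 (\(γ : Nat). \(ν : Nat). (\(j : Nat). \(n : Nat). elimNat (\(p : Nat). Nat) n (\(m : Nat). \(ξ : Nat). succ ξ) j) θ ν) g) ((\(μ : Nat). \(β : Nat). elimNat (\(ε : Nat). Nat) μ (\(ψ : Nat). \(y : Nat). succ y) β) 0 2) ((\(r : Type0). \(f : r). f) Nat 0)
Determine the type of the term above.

inferred type:
  Nat


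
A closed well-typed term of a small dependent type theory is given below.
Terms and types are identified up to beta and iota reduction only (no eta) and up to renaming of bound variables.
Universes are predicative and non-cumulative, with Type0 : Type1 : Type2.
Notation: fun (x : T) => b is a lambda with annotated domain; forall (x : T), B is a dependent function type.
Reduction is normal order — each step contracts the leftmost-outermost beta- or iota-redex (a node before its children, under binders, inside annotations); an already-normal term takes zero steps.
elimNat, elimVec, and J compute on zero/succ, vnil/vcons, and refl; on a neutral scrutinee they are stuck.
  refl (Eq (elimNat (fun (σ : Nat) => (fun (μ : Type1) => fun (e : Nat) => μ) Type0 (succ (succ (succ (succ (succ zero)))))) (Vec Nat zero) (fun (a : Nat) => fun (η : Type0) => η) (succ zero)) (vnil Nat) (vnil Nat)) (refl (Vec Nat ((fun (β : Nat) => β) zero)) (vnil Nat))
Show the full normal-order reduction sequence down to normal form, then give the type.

normal-order reduction:
  refl (Eq (elimNat (fun (σ : Nat) => (fun (μ : Type1) => fun (e : Nat) => μ) Type0 (succ (succ (succ (succ (succ zero)))))) (Vec Nat zero) (fun (a : Nat) => fun (η : Type0) => η) (succ zero)) (vnil Nat) (vnil Nat)) (refl (Vec Nat ((fun (β : Nat) => β) zero)) (vnil Nat))
  ~> refl (Eq ((fun (σ : Nat) => fun (μ : Type0) => μ) zero (elimNat (fun (e : Nat) => (fun (a : Type1) => fun (η : Nat) => a) Type0 (succ (succ (succ (succ (succ zero)))))) (Vec Nat zero) (fun (β : Nat) => fun (v : Type0) => v) zero)) (vnil Nat) (vnil Nat)) (refl (Vec Nat ((fun (ω : Nat) => ω) zero)) (vnil Nat))
  ~> refl (Eq ((fun (σ : Type0) => σ) (elimNat (fun (μ : Nat) => (fun (e : Type1) => fun (a : Nat) => e) Type0 (succ (succ (succ (succ (succ zero)))))) (Vec Nat zero) (fun (η : Nat) => fun (β : Type0) => β) zero)) (vnil Nat) (vnil Nat)) (refl (Vec Nat ((fun (v : Nat) => v) zero)) (vnil Nat))
  ~> refl (Eq (elimNat (fun (σ : Nat) => (fun (μ : Type1) => fun (e : Nat) => μ) Type0 (succ (succ (succ (succ (succ zero)))))) (Vec Nat zero) (fun (a : Nat) => fun (η : Type0) => η) zero) (vnil Nat) (vnil Nat)) (refl (Vec Nat ((fun (β : Nat) => β) zero)) (vnil Nat))
  ~> refl (Eq (Vec Nat zero) (vnil Nat) (vnil Nat)) (refl (Vec Nat ((fun (σ : Nat) => σ) zero)) (vnil Nat))
  ~> refl (Eq (Vec Nat zero) (vnil Nat) (vnil Nat)) (refl (Vec Nat zero) (vnil Nat))
the term's type:
  Eq (Eq (Vec Nat zero) (vnil Nat) (vnil Nat)) (refl (Vec Nat zero) (vnil Nat)) (refl (Vec Nat zero) (vnil Nat))


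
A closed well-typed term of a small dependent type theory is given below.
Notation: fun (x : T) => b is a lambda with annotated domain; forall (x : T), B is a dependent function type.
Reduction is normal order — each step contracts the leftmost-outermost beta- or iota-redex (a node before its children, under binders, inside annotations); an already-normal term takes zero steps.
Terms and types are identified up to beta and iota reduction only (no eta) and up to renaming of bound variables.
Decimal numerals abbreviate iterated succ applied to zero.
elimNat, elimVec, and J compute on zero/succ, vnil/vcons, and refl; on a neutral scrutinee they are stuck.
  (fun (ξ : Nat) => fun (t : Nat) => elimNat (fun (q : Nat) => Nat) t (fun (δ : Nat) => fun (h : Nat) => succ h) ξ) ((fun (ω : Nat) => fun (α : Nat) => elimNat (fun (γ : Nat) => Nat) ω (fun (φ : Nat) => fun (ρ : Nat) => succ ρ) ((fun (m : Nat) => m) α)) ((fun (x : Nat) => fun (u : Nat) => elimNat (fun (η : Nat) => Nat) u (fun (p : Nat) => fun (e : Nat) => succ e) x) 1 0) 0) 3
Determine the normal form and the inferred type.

resulting normal form:
  4
inferred type:
  Nat


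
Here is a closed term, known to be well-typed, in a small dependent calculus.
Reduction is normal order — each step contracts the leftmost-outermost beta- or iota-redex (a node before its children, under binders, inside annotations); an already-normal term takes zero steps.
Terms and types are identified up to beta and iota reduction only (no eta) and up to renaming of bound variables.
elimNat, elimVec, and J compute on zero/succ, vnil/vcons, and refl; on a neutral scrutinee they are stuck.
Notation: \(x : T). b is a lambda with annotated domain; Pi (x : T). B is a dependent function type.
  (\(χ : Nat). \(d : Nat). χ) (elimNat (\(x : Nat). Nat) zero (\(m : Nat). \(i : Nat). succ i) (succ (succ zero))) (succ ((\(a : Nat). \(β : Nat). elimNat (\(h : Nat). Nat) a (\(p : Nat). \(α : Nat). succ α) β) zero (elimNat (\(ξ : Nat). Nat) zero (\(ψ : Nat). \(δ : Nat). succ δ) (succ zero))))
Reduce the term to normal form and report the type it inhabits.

reduced normal form:
  succ (succ zero)
the term's type:
  Nat


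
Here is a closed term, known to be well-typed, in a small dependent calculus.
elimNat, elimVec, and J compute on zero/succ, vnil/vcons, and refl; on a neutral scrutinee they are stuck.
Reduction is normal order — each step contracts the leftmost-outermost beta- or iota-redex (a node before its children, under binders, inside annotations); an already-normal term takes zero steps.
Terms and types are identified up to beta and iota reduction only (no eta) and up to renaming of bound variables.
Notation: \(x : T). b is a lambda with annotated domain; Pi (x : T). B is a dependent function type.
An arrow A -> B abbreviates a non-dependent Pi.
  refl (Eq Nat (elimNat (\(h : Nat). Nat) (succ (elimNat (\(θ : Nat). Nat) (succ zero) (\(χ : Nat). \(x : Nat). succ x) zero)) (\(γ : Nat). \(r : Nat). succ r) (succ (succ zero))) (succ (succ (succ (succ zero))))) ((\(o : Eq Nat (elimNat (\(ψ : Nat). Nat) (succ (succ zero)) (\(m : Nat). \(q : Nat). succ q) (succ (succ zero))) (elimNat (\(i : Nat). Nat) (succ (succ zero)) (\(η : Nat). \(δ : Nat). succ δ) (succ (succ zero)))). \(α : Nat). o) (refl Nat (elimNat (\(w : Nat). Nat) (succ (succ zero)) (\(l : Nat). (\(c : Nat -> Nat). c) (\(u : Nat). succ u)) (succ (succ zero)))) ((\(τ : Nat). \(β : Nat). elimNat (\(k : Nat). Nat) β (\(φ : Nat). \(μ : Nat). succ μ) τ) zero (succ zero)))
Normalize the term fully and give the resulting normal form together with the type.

normal form:
  refl (Eq Nat (succ (succ (succ (succ zero)))) (succ (succ (succ (succ zero))))) (refl Nat (succ (succ (succ (succ zero)))))
inferred type:
  Eq (Eq Nat (succ (succ (succ (succ zero)))) (succ (succ (succ (succ zero))))) (refl Nat (succ (succ (succ (succ zero))))) (refl Nat (succ (succ (succ (succ zero)))))
observation: normalization takes exactly 19 steps under the normal-order strategy.


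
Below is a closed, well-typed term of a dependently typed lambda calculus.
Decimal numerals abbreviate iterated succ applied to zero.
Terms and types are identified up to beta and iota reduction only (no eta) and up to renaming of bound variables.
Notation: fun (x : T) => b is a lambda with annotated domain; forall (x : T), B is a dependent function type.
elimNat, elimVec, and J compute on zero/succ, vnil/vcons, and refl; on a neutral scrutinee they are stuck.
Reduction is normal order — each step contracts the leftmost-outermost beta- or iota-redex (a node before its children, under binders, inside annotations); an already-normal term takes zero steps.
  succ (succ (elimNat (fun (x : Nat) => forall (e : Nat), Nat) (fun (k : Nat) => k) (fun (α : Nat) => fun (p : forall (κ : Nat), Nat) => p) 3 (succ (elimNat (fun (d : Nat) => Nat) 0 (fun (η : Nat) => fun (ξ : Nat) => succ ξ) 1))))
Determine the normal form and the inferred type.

reduced normal form:
  4
type:
  Nat
observation: reduction starts at an elimNat iota-redex, and 15 normal-order steps reach the normal form.


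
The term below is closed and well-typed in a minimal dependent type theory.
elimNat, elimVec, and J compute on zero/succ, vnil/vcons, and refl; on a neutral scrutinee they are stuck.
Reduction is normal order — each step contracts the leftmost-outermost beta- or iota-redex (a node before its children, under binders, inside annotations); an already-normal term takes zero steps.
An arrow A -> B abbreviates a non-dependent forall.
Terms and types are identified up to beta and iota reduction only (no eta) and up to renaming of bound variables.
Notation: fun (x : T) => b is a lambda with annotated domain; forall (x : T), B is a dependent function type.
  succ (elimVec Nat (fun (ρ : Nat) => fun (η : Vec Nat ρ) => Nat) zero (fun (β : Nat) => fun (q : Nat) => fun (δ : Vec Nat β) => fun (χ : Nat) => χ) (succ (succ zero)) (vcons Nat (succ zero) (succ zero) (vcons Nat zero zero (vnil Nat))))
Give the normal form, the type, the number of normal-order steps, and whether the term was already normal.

reduced normal form:
  succ zero
the term's type:
  Nat
normal-order step count: 11
started in normal form: no
first redex: an elimVec iota-redex


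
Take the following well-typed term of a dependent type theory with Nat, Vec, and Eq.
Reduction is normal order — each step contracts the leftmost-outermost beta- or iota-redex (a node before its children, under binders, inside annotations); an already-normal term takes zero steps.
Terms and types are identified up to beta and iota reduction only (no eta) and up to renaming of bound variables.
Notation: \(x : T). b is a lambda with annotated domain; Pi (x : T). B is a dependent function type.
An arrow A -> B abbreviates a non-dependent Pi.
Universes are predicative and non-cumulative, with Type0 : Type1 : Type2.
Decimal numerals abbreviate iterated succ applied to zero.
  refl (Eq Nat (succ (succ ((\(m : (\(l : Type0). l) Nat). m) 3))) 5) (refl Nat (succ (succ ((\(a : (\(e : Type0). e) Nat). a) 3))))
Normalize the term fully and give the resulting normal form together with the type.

normal form:
  refl (Eq Nat 5 5) (refl Nat 5)
inferred type:
  Eq (Eq Nat 5 5) (refl Nat 5) (refl Nat 5)
observation: 2 normal-order steps normalize the term, beginning with a beta-redex.
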